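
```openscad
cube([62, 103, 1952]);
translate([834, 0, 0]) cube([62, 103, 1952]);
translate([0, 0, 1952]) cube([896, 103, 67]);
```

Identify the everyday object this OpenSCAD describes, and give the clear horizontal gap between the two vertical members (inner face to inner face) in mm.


A door frame. The clear opening width is 772 mm.

Two 1952 mm tall posts with a header on top — a door frame. The left jamb is 62 mm wide at x = 0; the right jamb starts at x = 834. The clear opening is 834 − 62 = 772 mm.


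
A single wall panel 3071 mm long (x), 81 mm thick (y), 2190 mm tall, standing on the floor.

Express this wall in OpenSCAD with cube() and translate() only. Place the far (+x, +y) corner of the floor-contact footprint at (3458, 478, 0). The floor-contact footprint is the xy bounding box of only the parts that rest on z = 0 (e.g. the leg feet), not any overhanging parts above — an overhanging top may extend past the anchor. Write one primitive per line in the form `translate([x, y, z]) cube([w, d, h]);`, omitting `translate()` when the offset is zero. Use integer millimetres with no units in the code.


translate([387, 397, 0]) cube([3071, 81, 2190]);


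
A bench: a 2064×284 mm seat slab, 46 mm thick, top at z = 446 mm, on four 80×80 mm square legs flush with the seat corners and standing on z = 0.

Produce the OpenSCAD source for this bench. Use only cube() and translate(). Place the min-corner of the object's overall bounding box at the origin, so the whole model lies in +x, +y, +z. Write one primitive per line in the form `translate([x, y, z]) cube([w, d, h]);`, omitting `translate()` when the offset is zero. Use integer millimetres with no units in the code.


translate([0, 0, 400]) cube([2064, 284, 46]);
cube([80, 80, 400]);
translate([0, 204, 0]) cube([80, 80, 400]);
translate([1984, 0, 0]) cube([80, 80, 400]);
translate([1984, 204, 0]) cube([80, 80, 400]);


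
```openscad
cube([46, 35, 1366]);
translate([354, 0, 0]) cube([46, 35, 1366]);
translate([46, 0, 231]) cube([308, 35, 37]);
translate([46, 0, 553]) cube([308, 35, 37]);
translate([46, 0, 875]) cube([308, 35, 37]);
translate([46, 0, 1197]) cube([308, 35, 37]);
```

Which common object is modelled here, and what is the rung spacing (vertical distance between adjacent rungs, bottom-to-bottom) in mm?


A ladder. The rung spacing is 322 mm.

Two tall 46×35 posts with 4 short bars between them — a ladder. Adjacent rungs sit at z = 231 and z = 553, so the spacing is 553 − 231 = 322 mm.


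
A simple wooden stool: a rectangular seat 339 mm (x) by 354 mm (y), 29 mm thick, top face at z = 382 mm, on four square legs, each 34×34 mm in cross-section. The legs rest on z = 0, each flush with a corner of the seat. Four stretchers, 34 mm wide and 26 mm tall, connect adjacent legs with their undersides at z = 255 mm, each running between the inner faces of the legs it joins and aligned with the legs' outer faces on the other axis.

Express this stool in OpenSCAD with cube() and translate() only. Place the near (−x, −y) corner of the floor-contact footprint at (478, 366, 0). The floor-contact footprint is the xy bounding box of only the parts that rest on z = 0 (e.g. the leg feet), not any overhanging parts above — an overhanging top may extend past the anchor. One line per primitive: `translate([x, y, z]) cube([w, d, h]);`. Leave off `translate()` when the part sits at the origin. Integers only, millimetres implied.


translate([478, 366, 353]) cube([339, 354, 29]);
translate([478, 366, 0]) cube([34, 34, 353]);
translate([783, 366, 0]) cube([34, 34, 353]);
translate([478, 686, 0]) cube([34, 34, 353]);
translate([783, 686, 0]) cube([34, 34, 353]);
translate([512, 366, 255]) cube([271, 34, 26]);
translate([512, 686, 255]) cube([271, 34, 26]);
translate([478, 400, 255]) cube([34, 286, 26]);
translate([783, 400, 255]) cube([34, 286, 26]);


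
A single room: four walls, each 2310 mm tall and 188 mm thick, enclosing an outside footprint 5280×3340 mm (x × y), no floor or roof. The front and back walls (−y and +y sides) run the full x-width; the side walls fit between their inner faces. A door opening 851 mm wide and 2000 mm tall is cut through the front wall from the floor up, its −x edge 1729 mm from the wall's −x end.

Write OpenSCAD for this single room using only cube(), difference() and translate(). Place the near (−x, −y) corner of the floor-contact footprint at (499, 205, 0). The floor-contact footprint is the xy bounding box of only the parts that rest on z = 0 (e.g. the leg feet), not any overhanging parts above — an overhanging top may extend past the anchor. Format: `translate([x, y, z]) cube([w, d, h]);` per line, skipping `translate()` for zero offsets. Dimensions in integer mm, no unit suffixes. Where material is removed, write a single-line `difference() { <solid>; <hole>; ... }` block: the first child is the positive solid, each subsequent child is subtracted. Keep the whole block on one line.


difference() { translate([499, 205, 0]) cube([5280, 188, 2310]); translate([2228, 205, 0]) cube([851, 188, 2000]); }
translate([499, 3357, 0]) cube([5280, 188, 2310]);
translate([499, 393, 0]) cube([188, 2964, 2310]);
translate([5591, 393, 0]) cube([188, 2964, 2310]);


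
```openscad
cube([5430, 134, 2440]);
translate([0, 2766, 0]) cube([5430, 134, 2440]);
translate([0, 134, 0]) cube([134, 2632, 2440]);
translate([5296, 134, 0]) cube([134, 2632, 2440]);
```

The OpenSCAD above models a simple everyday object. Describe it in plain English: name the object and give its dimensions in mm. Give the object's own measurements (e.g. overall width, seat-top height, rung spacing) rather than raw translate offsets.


The wall frame of a small rectangular building: four walls, each 2440 mm tall and 134 mm thick, enclosing a footprint 5430 mm (x) by 2900 mm (y) outside-to-outside, with no floor or roof. The front and back walls (the −y and +y sides) span the full width; the two side walls fit between them.


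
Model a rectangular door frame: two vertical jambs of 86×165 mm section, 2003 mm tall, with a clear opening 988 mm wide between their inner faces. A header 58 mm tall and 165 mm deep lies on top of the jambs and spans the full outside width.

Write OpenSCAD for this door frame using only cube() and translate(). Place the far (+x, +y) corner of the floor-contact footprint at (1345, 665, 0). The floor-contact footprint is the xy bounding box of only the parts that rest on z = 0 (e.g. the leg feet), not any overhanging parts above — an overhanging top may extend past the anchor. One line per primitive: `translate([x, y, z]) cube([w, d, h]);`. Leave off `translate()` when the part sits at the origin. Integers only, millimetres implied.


translate([185, 500, 0]) cube([86, 165, 2003]);
translate([1259, 500, 0]) cube([86, 165, 2003]);
translate([185, 500, 2003]) cube([1160, 165, 58]);


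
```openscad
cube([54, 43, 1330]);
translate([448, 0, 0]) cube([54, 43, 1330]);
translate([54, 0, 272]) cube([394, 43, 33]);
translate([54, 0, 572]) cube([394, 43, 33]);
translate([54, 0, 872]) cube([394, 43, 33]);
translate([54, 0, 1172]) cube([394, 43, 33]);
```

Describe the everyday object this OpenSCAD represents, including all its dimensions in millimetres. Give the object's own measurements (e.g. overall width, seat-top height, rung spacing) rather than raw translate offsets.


A straight ladder. Two 54×43 mm vertical rails, 1330 mm tall, stand 502 mm apart (outside-to-outside) with their front faces coplanar on the −y side. 4 rungs, each 43 mm deep and 33 mm tall, span between the inner faces of the rails, front faces flush with the rails. The lowest rung's underside is at z = 272 mm and rungs are spaced 300 mm apart (underside to underside).


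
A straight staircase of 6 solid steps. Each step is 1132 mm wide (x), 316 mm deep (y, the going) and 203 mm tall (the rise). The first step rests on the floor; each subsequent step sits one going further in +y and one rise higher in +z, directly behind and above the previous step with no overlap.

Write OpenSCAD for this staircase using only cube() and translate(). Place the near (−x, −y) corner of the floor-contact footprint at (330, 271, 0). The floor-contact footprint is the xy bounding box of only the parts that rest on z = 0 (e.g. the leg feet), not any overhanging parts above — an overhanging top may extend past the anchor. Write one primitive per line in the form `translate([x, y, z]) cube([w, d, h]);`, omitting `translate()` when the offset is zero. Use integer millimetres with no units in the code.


translate([330, 271, 0]) cube([1132, 316, 203]);
translate([330, 587, 203]) cube([1132, 316, 203]);
translate([330, 903, 406]) cube([1132, 316, 203]);
translate([330, 1219, 609]) cube([1132, 316, 203]);
translate([330, 1535, 812]) cube([1132, 316, 203]);
translate([330, 1851, 1015]) cube([1132, 316, 203]);


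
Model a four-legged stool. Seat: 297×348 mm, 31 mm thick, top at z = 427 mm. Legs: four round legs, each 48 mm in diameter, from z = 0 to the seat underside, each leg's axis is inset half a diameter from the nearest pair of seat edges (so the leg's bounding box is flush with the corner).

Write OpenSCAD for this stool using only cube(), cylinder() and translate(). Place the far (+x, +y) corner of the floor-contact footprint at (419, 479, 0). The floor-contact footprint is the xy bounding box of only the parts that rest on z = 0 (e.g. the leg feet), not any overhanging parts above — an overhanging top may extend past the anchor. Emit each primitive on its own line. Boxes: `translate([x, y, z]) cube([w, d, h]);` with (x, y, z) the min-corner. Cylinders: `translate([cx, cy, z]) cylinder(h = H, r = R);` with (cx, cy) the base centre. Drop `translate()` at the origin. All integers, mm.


translate([122, 131, 396]) cube([297, 348, 31]);
translate([146, 155, 0]) cylinder(h = 396, r = 24);
translate([395, 155, 0]) cylinder(h = 396, r = 24);
translate([146, 455, 0]) cylinder(h = 396, r = 24);
translate([395, 455, 0]) cylinder(h = 396, r = 24);


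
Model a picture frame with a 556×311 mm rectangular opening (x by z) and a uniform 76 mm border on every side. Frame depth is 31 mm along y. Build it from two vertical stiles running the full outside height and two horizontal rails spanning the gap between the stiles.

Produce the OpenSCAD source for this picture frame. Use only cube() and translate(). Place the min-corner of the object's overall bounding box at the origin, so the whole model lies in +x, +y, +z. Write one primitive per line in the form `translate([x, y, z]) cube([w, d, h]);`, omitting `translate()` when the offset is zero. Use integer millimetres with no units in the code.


cube([76, 31, 463]);
translate([632, 0, 0]) cube([76, 31, 463]);
translate([76, 0, 0]) cube([556, 31, 76]);
translate([76, 0, 387]) cube([556, 31, 76]);


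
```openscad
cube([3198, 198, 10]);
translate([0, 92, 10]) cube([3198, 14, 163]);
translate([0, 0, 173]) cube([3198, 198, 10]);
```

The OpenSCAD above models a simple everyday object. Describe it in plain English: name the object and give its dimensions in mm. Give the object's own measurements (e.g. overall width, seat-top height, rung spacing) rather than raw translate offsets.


An I-beam lying along x, 3198 mm long. Overall section height 183 mm. Two flanges 198 mm wide (y) and 10 mm thick, one on the floor and one at the top; a web 14 mm thick runs between them, centred on the flange width.


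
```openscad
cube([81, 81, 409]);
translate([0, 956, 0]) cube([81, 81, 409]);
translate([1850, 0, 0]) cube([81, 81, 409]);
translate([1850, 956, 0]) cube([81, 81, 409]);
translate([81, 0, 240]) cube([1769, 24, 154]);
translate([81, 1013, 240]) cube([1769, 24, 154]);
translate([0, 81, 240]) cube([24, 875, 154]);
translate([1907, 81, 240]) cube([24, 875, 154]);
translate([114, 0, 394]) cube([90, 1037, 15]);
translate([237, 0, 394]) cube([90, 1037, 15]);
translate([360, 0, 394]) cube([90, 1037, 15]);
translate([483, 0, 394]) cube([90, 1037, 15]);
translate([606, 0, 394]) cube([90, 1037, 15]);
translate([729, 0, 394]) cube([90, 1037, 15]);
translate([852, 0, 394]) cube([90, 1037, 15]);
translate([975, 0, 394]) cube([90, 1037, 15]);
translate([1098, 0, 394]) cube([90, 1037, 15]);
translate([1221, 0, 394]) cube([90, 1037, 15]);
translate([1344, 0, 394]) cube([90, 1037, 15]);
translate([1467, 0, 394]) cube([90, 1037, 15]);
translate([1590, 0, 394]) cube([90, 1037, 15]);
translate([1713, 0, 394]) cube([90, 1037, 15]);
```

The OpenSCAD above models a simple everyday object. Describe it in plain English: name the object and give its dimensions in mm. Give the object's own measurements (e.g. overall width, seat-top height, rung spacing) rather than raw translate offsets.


A bed frame 1931 mm long (x) by 1037 mm wide (y). Four 81×81 mm corner posts, 409 mm tall, at the corners of the footprint. Four rails of 24 mm thickness and 154 mm height run between adjacent posts with their undersides at z = 240 mm, their outer faces flush with the outside of the frame (the two x-running rails run between the posts' inner faces; the two y-running rails run between the posts' inner faces). 14 slats, each 90 mm wide (x) and 15 mm thick, lie across the top of the two x-running rails, running the full 1037 mm width of the frame in y; along x they sit between the end posts with a 33 mm gap after the −x posts and between neighbouring slats, leaving 47 mm before the +x posts.


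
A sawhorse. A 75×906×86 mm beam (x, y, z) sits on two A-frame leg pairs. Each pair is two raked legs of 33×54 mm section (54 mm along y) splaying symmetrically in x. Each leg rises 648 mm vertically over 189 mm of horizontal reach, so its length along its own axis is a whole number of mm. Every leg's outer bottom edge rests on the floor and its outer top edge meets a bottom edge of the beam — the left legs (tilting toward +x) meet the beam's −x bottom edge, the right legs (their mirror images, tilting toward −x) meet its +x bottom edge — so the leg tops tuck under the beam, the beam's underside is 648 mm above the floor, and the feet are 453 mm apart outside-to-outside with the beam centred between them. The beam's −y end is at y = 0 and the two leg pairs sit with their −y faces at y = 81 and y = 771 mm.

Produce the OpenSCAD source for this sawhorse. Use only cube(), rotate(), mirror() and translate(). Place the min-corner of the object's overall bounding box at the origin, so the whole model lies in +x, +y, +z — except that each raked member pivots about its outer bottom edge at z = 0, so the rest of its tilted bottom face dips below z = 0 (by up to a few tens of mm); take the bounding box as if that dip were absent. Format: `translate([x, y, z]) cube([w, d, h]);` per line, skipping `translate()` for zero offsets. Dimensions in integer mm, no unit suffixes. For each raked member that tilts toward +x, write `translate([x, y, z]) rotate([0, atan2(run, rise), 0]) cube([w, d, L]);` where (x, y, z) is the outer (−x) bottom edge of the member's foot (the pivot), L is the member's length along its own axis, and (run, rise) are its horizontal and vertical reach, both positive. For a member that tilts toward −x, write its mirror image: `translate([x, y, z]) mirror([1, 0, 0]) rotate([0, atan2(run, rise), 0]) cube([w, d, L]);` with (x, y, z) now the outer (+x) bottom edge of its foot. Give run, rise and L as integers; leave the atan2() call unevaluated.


translate([189, 0, 648]) cube([75, 906, 86]);
translate([0, 81, 0]) rotate([0, atan2(189, 648), 0]) cube([33, 54, 675]);
translate([453, 81, 0]) mirror([1, 0, 0]) rotate([0, atan2(189, 648), 0]) cube([33, 54, 675]);
translate([0, 771, 0]) rotate([0, atan2(189, 648), 0]) cube([33, 54, 675]);
translate([453, 771, 0]) mirror([1, 0, 0]) rotate([0, atan2(189, 648), 0]) cube([33, 54, 675]);


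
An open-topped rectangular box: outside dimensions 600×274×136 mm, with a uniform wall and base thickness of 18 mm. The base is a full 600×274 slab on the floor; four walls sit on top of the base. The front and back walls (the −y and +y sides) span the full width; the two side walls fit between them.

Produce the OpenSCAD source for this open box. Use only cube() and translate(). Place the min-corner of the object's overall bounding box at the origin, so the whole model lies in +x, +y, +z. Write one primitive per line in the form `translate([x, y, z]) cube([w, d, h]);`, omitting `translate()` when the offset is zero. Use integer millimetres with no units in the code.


cube([600, 274, 18]);
translate([0, 0, 18]) cube([600, 18, 118]);
translate([0, 256, 18]) cube([600, 18, 118]);
translate([0, 18, 18]) cube([18, 238, 118]);
translate([582, 18, 18]) cube([18, 238, 118]);


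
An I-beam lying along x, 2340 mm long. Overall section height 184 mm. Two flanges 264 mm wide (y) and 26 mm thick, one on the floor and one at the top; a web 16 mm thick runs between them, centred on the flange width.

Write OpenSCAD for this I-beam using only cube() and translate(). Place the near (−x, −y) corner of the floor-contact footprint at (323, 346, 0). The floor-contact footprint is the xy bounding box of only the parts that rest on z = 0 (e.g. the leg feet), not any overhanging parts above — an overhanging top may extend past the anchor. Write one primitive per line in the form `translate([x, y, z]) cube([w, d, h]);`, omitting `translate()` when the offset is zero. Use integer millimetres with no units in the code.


translate([323, 346, 0]) cube([2340, 264, 26]);
translate([323, 470, 26]) cube([2340, 16, 132]);
translate([323, 346, 158]) cube([2340, 264, 26]);


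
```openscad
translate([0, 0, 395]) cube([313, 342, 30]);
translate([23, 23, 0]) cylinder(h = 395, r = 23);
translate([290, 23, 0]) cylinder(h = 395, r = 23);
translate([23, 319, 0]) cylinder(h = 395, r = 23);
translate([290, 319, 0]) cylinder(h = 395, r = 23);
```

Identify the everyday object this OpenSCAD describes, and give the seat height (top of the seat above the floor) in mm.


A stool. The seat height is 425 mm.

A 313×342×30 slab at z = 395 on four corner cylinders — a stool. The seat top is 395 + 30 = 425 mm.


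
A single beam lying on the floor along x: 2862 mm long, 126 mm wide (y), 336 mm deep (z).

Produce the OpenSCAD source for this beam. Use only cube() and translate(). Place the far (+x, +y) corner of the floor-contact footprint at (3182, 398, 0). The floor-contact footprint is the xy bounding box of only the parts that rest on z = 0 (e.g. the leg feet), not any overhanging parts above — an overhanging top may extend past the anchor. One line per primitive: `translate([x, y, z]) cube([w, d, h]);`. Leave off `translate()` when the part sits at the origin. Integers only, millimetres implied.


translate([320, 272, 0]) cube([2862, 126, 336]);


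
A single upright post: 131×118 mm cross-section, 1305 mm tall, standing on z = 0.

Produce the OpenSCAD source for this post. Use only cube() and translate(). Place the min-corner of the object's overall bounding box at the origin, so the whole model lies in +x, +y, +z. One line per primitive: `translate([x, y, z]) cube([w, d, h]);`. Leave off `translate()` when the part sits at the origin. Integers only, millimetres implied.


cube([131, 118, 1305]);


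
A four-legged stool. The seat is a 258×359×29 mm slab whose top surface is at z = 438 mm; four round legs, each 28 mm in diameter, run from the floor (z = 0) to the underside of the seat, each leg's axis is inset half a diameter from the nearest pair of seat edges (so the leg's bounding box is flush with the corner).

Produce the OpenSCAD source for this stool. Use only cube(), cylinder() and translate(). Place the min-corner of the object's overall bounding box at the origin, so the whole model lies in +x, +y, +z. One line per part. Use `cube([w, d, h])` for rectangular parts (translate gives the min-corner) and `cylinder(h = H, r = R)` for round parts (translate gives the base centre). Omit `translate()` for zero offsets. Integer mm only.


// leg_h = 438 - 29 = 409
translate([0, 0, 409]) cube([258, 359, 29]);
translate([14, 14, 0]) cylinder(h = 409, r = 14);
translate([244, 14, 0]) cylinder(h = 409, r = 14);
translate([14, 345, 0]) cylinder(h = 409, r = 14);
translate([244, 345, 0]) cylinder(h = 409, r = 14);


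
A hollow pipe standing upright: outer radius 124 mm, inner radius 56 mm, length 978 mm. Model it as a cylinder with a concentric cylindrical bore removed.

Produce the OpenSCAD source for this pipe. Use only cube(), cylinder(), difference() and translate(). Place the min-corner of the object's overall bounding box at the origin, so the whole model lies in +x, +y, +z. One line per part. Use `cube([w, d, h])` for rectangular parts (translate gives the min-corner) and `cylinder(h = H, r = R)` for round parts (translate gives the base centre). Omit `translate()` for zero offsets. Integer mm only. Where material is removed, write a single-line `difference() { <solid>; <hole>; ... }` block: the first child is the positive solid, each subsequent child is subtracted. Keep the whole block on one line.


difference() { translate([124, 124, 0]) cylinder(h = 978, r = 124); translate([124, 124, 0]) cylinder(h = 978, r = 56); }


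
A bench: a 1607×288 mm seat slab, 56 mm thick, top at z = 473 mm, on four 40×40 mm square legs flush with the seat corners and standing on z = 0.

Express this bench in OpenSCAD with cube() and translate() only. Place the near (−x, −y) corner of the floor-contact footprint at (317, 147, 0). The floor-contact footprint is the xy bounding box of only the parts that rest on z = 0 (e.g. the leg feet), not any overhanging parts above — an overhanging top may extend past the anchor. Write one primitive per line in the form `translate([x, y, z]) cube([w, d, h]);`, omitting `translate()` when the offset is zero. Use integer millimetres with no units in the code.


translate([317, 147, 417]) cube([1607, 288, 56]);
translate([317, 147, 0]) cube([40, 40, 417]);
translate([317, 395, 0]) cube([40, 40, 417]);
translate([1884, 147, 0]) cube([40, 40, 417]);
translate([1884, 395, 0]) cube([40, 40, 417]);


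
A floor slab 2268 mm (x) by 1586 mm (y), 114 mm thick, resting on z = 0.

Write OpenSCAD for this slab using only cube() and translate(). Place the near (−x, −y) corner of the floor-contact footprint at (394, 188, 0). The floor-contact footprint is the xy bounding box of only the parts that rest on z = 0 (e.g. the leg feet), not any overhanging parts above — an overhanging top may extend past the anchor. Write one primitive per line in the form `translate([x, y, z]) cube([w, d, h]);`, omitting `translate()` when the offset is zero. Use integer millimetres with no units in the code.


translate([394, 188, 0]) cube([2268, 1586, 114]);


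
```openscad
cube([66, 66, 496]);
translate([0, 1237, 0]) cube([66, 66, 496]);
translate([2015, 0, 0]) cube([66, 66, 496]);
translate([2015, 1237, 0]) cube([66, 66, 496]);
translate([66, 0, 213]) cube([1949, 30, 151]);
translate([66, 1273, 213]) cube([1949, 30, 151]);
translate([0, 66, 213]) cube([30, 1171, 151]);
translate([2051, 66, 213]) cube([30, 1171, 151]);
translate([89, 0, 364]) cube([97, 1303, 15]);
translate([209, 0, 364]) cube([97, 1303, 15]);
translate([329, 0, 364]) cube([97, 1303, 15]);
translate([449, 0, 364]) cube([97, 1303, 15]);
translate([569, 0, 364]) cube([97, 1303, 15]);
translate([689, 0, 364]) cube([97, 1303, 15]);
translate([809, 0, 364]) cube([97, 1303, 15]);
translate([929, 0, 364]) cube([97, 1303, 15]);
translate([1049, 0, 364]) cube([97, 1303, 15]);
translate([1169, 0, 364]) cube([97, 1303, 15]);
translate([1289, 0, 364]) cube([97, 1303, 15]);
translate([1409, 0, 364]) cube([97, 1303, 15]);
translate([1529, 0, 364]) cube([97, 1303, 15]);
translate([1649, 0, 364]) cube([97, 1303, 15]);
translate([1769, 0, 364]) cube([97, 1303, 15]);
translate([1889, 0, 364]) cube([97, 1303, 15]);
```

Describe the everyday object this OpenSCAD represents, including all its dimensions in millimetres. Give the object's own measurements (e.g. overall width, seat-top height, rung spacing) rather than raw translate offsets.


A bed frame 2081 mm long (x) by 1303 mm wide (y). Four 66×66 mm corner posts, 496 mm tall, at the corners of the footprint. Four rails of 30 mm thickness and 151 mm height run between adjacent posts with their undersides at z = 213 mm, their outer faces flush with the outside of the frame (the two x-running rails run between the posts' inner faces; the two y-running rails run between the posts' inner faces). 16 slats, each 97 mm wide (x) and 15 mm thick, lie across the top of the two x-running rails, running the full 1303 mm width of the frame in y; along x they sit between the end posts with a 23 mm gap after the −x posts and between neighbouring slats, leaving 29 mm before the +x posts.


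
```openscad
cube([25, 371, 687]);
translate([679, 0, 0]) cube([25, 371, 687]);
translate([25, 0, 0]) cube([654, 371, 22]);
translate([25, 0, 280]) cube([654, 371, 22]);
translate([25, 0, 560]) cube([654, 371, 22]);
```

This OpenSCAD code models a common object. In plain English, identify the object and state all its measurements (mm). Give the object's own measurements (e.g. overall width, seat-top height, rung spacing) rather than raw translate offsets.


An open bookshelf. Two side panels, each 25 mm thick, 371 mm deep and 687 mm tall, stand 704 mm apart (outside-to-outside). Between them sit 3 shelves, each 22 mm thick and 371 mm deep, spanning the full gap between the sides. The bottom shelf rests on the floor (its underside at z = 0) and the clear gap between one shelf's top and the next shelf's underside is 258 mm.


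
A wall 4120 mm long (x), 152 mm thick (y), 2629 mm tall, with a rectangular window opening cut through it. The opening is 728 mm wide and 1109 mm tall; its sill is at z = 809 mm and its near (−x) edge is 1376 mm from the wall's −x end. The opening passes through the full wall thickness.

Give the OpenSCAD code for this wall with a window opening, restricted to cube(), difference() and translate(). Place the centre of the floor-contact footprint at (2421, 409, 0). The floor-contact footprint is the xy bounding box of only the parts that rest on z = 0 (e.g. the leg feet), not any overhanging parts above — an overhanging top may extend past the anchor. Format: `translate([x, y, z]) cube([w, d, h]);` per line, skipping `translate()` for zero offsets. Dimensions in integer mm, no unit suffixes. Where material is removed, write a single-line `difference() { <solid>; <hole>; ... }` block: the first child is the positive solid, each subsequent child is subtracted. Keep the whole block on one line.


difference() { translate([361, 333, 0]) cube([4120, 152, 2629]); translate([1737, 333, 809]) cube([728, 152, 1109]); }


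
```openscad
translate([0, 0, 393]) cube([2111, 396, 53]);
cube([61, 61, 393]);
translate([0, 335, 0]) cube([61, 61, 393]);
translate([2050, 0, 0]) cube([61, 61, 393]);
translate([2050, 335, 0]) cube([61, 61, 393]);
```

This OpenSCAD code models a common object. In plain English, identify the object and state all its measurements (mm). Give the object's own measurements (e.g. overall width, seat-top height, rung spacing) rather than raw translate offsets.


A bench: a 2111×396 mm seat slab, 53 mm thick, top at z = 446 mm, on four 61×61 mm square legs flush with the seat corners and standing on z = 0.


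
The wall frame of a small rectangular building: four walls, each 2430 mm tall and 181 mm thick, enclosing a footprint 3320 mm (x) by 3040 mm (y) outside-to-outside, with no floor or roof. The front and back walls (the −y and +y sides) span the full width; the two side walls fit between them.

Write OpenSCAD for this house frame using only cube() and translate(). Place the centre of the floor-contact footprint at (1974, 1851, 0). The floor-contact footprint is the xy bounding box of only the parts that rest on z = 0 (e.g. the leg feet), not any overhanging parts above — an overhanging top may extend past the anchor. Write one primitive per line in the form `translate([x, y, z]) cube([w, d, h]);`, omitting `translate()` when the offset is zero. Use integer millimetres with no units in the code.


translate([314, 331, 0]) cube([3320, 181, 2430]);
translate([314, 3190, 0]) cube([3320, 181, 2430]);
translate([314, 512, 0]) cube([181, 2678, 2430]);
translate([3453, 512, 0]) cube([181, 2678, 2430]);


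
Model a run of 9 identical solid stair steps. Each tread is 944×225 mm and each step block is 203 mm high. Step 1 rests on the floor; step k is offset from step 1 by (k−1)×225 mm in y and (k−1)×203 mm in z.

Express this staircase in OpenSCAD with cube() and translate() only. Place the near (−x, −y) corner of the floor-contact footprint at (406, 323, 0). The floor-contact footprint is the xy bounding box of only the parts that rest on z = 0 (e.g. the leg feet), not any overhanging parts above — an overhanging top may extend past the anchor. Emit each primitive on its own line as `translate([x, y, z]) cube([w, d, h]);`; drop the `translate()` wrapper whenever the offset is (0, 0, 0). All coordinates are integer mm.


translate([406, 323, 0]) cube([944, 225, 203]);
translate([406, 548, 203]) cube([944, 225, 203]);
translate([406, 773, 406]) cube([944, 225, 203]);
translate([406, 998, 609]) cube([944, 225, 203]);
translate([406, 1223, 812]) cube([944, 225, 203]);
translate([406, 1448, 1015]) cube([944, 225, 203]);
translate([406, 1673, 1218]) cube([944, 225, 203]);
translate([406, 1898, 1421]) cube([944, 225, 203]);
translate([406, 2123, 1624]) cube([944, 225, 203]);


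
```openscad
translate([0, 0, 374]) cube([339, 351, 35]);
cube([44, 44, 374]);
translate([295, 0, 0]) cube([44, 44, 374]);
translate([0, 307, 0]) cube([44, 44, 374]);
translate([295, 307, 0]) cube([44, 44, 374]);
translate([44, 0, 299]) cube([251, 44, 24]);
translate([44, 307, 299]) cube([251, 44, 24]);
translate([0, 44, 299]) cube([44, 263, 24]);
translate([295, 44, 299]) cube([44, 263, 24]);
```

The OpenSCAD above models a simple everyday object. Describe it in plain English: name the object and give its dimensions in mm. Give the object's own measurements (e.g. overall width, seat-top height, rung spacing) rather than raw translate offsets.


A four-legged stool. The seat is a 339×351×35 mm slab whose top surface is at z = 409 mm; four square legs, each 44×44 mm in cross-section, run from the floor (z = 0) to the underside of the seat, each flush with a corner of the seat. Four stretchers, 44 mm wide and 24 mm tall, connect adjacent legs with their undersides at z = 299 mm, each running between the inner faces of the legs it joins and aligned with the legs' outer faces on the other axis.


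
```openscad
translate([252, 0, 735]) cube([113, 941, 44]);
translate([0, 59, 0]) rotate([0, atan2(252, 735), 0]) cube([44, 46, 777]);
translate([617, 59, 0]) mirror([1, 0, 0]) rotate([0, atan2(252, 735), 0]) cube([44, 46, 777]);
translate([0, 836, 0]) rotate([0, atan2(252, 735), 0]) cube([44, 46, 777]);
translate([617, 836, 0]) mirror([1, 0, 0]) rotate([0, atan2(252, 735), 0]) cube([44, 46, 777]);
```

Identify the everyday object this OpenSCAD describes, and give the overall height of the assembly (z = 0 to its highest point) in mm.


A sawhorse. The overall height is 779 mm.

A beam across two mirrored pairs of raked legs — a sawhorse. The beam's underside is at z = 735 (matching the legs' vertical rise in atan2(252, 735)) and the beam is 44 mm tall, so its top is at 735 + 44 = 779 mm. The raked legs top out at the beam's underside, so that is the highest point.


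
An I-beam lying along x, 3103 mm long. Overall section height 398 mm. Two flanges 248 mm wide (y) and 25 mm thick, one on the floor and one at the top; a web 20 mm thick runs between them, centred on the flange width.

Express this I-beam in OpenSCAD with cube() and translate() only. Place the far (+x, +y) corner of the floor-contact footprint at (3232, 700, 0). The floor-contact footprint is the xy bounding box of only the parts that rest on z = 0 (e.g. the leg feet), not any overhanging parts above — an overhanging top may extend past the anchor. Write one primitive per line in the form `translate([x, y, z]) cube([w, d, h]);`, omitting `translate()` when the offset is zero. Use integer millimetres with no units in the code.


translate([129, 452, 0]) cube([3103, 248, 25]);
translate([129, 566, 25]) cube([3103, 20, 348]);
translate([129, 452, 373]) cube([3103, 248, 25]);


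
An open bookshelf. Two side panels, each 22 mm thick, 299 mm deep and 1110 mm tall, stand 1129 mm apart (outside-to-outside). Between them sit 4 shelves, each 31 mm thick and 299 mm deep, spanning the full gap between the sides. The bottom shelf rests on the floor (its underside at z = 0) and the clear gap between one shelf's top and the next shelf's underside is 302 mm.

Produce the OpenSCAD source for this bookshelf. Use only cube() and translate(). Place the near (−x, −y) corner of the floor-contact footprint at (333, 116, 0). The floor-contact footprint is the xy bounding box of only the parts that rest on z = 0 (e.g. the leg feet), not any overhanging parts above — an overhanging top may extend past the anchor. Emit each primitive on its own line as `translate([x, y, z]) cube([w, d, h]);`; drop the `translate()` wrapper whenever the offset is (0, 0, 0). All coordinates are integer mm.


translate([333, 116, 0]) cube([22, 299, 1110]);
translate([1440, 116, 0]) cube([22, 299, 1110]);
translate([355, 116, 0]) cube([1085, 299, 31]);
translate([355, 116, 333]) cube([1085, 299, 31]);
translate([355, 116, 666]) cube([1085, 299, 31]);
translate([355, 116, 999]) cube([1085, 299, 31]);


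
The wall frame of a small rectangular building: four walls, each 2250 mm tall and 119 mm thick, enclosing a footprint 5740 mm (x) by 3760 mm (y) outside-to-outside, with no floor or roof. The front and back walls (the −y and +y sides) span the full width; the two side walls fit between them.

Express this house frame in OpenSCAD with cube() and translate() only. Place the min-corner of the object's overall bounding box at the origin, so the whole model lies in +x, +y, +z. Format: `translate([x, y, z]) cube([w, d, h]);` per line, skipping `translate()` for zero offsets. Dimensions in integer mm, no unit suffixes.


cube([5740, 119, 2250]);
translate([0, 3641, 0]) cube([5740, 119, 2250]);
translate([0, 119, 0]) cube([119, 3522, 2250]);
translate([5621, 119, 0]) cube([119, 3522, 2250]);


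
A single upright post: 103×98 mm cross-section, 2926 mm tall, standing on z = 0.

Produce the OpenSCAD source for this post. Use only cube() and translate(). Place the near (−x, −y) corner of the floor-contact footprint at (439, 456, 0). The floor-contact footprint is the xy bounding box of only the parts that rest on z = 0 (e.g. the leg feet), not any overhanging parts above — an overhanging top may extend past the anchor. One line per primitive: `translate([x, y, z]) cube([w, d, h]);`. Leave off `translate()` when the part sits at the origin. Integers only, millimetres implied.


translate([439, 456, 0]) cube([103, 98, 2926]);


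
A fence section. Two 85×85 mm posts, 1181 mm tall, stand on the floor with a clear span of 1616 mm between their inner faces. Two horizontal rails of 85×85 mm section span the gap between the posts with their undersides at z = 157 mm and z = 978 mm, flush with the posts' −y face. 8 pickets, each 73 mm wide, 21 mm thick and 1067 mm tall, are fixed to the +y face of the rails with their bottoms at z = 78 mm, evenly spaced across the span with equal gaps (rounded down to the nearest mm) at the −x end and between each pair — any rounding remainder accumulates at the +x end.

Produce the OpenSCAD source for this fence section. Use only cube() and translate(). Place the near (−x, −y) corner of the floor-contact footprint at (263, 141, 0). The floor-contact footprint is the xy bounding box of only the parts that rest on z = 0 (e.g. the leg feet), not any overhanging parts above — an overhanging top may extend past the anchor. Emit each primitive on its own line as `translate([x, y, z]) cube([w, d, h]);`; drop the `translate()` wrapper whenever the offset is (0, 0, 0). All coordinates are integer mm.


translate([263, 141, 0]) cube([85, 85, 1181]);
translate([1964, 141, 0]) cube([85, 85, 1181]);
translate([348, 141, 157]) cube([1616, 85, 85]);
translate([348, 141, 978]) cube([1616, 85, 85]);
translate([462, 226, 78]) cube([73, 21, 1067]);
translate([649, 226, 78]) cube([73, 21, 1067]);
translate([836, 226, 78]) cube([73, 21, 1067]);
translate([1023, 226, 78]) cube([73, 21, 1067]);
translate([1210, 226, 78]) cube([73, 21, 1067]);
translate([1397, 226, 78]) cube([73, 21, 1067]);
translate([1584, 226, 78]) cube([73, 21, 1067]);
translate([1771, 226, 78]) cube([73, 21, 1067]);


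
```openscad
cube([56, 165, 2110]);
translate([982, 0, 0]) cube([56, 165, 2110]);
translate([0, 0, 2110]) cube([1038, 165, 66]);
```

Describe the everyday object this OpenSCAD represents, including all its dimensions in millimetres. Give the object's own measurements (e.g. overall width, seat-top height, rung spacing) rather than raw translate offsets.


A door frame. The clear opening is 926 mm wide and 2110 mm high. Two 56 mm wide jambs, 165 mm deep, stand either side of the opening from the floor to the top of the opening. A 66 mm thick head sits across the top of both jambs, spanning the full outside width of the frame.


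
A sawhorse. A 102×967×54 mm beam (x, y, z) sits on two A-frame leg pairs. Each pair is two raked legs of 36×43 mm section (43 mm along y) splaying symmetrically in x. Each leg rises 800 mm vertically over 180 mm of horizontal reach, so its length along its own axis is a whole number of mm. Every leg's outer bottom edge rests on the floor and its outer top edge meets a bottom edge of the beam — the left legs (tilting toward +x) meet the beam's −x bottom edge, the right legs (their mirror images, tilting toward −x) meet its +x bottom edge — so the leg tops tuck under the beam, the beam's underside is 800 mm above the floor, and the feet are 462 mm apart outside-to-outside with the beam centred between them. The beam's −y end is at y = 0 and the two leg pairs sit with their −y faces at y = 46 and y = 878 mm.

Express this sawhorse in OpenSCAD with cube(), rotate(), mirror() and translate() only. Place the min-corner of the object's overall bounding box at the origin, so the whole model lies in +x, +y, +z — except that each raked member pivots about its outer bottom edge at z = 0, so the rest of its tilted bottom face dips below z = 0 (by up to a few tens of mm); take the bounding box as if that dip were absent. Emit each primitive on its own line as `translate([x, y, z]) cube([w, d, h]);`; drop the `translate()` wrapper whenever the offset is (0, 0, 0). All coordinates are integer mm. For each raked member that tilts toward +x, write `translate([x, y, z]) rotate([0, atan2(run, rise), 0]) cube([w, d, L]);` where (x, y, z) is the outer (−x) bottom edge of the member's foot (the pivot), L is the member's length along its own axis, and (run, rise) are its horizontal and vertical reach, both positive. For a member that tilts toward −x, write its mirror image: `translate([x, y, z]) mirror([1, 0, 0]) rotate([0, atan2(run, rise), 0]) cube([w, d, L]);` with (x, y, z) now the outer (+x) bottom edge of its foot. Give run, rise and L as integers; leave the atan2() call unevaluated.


translate([180, 0, 800]) cube([102, 967, 54]);
translate([0, 46, 0]) rotate([0, atan2(180, 800), 0]) cube([36, 43, 820]);
translate([462, 46, 0]) mirror([1, 0, 0]) rotate([0, atan2(180, 800), 0]) cube([36, 43, 820]);
translate([0, 878, 0]) rotate([0, atan2(180, 800), 0]) cube([36, 43, 820]);
translate([462, 878, 0]) mirror([1, 0, 0]) rotate([0, atan2(180, 800), 0]) cube([36, 43, 820]);


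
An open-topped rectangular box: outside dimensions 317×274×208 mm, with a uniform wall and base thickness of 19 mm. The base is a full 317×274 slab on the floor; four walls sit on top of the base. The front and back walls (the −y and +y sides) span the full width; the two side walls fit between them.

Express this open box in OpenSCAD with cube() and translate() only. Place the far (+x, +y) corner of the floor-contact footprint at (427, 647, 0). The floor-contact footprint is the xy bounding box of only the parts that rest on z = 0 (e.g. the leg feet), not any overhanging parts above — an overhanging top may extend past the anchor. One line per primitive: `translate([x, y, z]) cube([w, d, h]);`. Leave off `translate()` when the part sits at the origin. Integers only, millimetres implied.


translate([110, 373, 0]) cube([317, 274, 19]);
translate([110, 373, 19]) cube([317, 19, 189]);
translate([110, 628, 19]) cube([317, 19, 189]);
translate([110, 392, 19]) cube([19, 236, 189]);
translate([408, 392, 19]) cube([19, 236, 189]);
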